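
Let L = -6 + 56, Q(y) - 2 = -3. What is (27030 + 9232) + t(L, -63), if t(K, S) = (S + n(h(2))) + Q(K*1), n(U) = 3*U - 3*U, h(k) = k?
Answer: 36198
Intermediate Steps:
Q(y) = -1 (Q(y) = 2 - 3 = -1)
L = 50
n(U) = 0
t(K, S) = -1 + S (t(K, S) = (S + 0) - 1 = S - 1 = -1 + S)
(27030 + 9232) + t(L, -63) = (27030 + 9232) + (-1 - 63) = 36262 - 64 = 36198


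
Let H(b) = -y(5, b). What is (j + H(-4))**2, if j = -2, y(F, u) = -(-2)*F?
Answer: 144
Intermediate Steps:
y(F, u) = 2*F
H(b) = -10 (H(b) = -2*5 = -1*10 = -10)
(j + H(-4))**2 = (-2 - 10)**2 = (-12)**2 = 144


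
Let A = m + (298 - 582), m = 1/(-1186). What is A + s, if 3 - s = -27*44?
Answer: 1075701/1186 ≈ 907.00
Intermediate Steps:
m = -1/1186 ≈ -0.00084317
s = 1191 (s = 3 - (-27)*44 = 3 - 1*(-1188) = 3 + 1188 = 1191)
A = -336825/1186 (A = -1/1186 + (298 - 582) = -1/1186 - 284 = -336825/1186 ≈ -284.00)
A + s = -336825/1186 + 1191 = 1075701/1186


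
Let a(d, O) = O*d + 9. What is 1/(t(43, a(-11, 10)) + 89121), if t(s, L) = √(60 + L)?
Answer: 89121/7942552682 - I*√41/7942552682 ≈ 1.1221e-5 - 8.0618e-10*I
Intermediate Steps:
a(d, O) = 9 + O*d
1/(t(43, a(-11, 10)) + 89121) = 1/(√(60 + (9 + 10*(-11))) + 89121) = 1/(√(60 + (9 - 110)) + 89121) = 1/(√(60 - 101) + 89121) = 1/(√(-41) + 89121) = 1/(I*√41 + 89121) = 1/(89121 + I*√41)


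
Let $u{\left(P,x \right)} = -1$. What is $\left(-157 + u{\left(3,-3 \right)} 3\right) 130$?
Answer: $-20800$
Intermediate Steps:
$\left(-157 + u{\left(3,-3 \right)} 3\right) 130 = \left(-157 - 3\right) 130 = \left(-160\right) 130 = -20800$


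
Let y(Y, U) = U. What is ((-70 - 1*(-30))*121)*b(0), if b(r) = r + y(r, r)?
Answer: 0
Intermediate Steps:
b(r) = 2*r (b(r) = r + r = 2*r)
((-70 - 1*(-30))*121)*b(0) = ((-70 - 1*(-30))*121)*(2*0) = ((-70 + 30)*121)*0 = -40*121*0 = -4840*0 = 0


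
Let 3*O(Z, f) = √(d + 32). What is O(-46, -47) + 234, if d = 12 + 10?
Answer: 234 + √6 ≈ 236.45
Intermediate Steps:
d = 22
O(Z, f) = √6 (O(Z, f) = √(22 + 32)/3 = √54/3 = (3*√6)/3 = √6)
O(-46, -47) + 234 = √6 + 234 = 234 + √6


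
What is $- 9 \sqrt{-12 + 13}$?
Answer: $-9$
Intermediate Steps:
$- 9 \sqrt{-12 + 13} = - 9 \sqrt{1} = \left(-9\right) 1 = -9$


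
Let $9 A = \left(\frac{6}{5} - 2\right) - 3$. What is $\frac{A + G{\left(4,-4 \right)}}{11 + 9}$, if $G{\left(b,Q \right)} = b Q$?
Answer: $- \frac{739}{900} \approx -0.82111$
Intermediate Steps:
$G{\left(b,Q \right)} = Q b$
$A = - \frac{19}{45}$ ($A = \frac{\left(\frac{6}{5} - 2\right) - 3}{9} = \frac{- \frac{4}{5} - 3}{9} = \frac{1}{9} \left(- \frac{19}{5}\right) = - \frac{19}{45} \approx -0.42222$)
$\frac{A + G{\left(4,-4 \right)}}{11 + 9} = \frac{- \frac{19}{45} - 16}{11 + 9} = \frac{- \frac{19}{45} - 16}{20} = \left(- \frac{739}{45}\right) \frac{1}{20} = - \frac{739}{900}$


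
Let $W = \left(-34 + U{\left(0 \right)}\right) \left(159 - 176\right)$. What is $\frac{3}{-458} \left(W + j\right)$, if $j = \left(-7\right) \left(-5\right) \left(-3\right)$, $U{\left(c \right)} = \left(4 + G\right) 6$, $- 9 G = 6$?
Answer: $- \frac{399}{458} \approx -0.87118$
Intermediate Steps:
$G = - \frac{2}{3}$ ($G = \left(- \frac{1}{9}\right) 6 = - \frac{2}{3} \approx -0.66667$)
$U{\left(c \right)} = 20$ ($U{\left(c \right)} = \left(4 - \frac{2}{3}\right) 6 = \frac{10}{3} \cdot 6 = 20$)
$j = -105$ ($j = 35 \left(-3\right) = -105$)
$W = 238$ ($W = \left(-34 + 20\right) \left(159 - 176\right) = \left(-14\right) \left(-17\right) = 238$)
$\frac{3}{-458} \left(W + j\right) = \frac{3}{-458} \left(238 - 105\right) = 3 \left(- \frac{1}{458}\right) 133 = \left(- \frac{3}{458}\right) 133 = - \frac{399}{458}$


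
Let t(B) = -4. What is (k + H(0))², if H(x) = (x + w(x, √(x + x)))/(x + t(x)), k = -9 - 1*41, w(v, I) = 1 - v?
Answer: 40401/16 ≈ 2525.1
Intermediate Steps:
k = -50 (k = -9 - 41 = -50)
H(x) = 1/(-4 + x) (H(x) = (x + (1 - x))/(x - 4) = 1/(-4 + x))
(k + H(0))² = (-50 + 1/(-4 + 0))² = (-50 + 1/(-4))² = (-50 - ¼)² = (-201/4)² = 40401/16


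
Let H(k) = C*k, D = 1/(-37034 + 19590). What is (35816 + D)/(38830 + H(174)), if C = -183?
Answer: 624774303/121898672 ≈ 5.1254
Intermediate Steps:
D = -1/17444 (D = 1/(-17444) = -1/17444 ≈ -5.7326e-5)
H(k) = -183*k
(35816 + D)/(38830 + H(174)) = (35816 - 1/17444)/(38830 - 183*174) = 624774303/(17444*(38830 - 31842)) = (624774303/17444)/6988 = (624774303/17444)*(1/6988) = 624774303/121898672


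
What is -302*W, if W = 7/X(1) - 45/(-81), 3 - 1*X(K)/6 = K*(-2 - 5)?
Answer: -18271/90 ≈ -203.01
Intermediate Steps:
X(K) = 18 + 42*K (X(K) = 18 - 6*K*(-2 - 5) = 18 - 6*K*(-7) = 18 - (-42)*K = 18 + 42*K)
W = 121/180 (W = 7/(18 + 42*1) - 45/(-81) = 7/(18 + 42) - 45*(-1/81) = 7/60 + 5/9 = 121/180 ≈ 0.67222)
-302*W = -302*121/180 = -18271/90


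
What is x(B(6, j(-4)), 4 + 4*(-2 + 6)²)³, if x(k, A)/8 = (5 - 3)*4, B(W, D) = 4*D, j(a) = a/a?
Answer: 262144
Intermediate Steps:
j(a) = 1
x(k, A) = 64 (x(k, A) = 8*((5 - 3)*4) = 8*(2*4) = 8*8 = 64)
x(B(6, j(-4)), 4 + 4*(-2 + 6)²)³ = 64³ = 262144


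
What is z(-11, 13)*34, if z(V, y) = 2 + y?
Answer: 510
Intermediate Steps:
z(-11, 13)*34 = (2 + 13)*34 = 15*34 = 510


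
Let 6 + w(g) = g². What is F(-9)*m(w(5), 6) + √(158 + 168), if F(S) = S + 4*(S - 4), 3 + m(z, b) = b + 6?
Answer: -549 + √326 ≈ -530.94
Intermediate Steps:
w(g) = -6 + g²
m(z, b) = 3 + b (m(z, b) = -3 + (b + 6) = -3 + (6 + b) = 3 + b)
F(S) = -16 + 5*S (F(S) = S + 4*(-4 + S) = S + (-16 + 4*S) = -16 + 5*S)
F(-9)*m(w(5), 6) + √(158 + 168) = (-16 + 5*(-9))*(3 + 6) + √(158 + 168) = (-16 - 45)*9 + √326 = -61*9 + √326 = -549 + √326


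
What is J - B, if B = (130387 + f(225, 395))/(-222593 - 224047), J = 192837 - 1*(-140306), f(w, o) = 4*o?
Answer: 49598373829/148880 ≈ 3.3314e+5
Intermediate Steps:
J = 333143 (J = 192837 + 140306 = 333143)
B = -43989/148880 (B = (130387 + 4*395)/(-222593 - 224047) = (130387 + 1580)/(-446640) = 131967*(-1/446640) = -43989/148880 ≈ -0.29547)
J - B = 333143 - 1*(-43989/148880) = 333143 + 43989/148880 = 49598373829/148880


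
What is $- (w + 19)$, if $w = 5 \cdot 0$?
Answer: $-19$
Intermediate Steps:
$w = 0$
$- (w + 19) = - (0 + 19) = \left(-1\right) 19 = -19$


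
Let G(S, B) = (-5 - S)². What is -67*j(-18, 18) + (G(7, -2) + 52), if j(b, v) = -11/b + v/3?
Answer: -4445/18 ≈ -246.94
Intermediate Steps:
j(b, v) = -11/b + v/3 (j(b, v) = -11/b + v*(⅓) = -11/b + v/3)
-67*j(-18, 18) + (G(7, -2) + 52) = -67*(-11/(-18) + (⅓)*18) + ((5 + 7)² + 52) = -67*(-11*(-1/18) + 6) + (12² + 52) = -67*(11/18 + 6) + (144 + 52) = -67*119/18 + 196 = -7973/18 + 196 = -4445/18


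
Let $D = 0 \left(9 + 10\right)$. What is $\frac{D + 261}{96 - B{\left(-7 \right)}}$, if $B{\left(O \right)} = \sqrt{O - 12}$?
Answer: $\frac{25056}{9235} + \frac{261 i \sqrt{19}}{9235} \approx 2.7132 + 0.12319 i$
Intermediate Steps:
$D = 0$ ($D = 0 \cdot 19 = 0$)
$B{\left(O \right)} = \sqrt{-12 + O}$
$\frac{D + 261}{96 - B{\left(-7 \right)}} = \frac{0 + 261}{96 - \sqrt{-12 - 7}} = \frac{261}{96 - \sqrt{-19}} = \frac{261}{96 - i \sqrt{19}}$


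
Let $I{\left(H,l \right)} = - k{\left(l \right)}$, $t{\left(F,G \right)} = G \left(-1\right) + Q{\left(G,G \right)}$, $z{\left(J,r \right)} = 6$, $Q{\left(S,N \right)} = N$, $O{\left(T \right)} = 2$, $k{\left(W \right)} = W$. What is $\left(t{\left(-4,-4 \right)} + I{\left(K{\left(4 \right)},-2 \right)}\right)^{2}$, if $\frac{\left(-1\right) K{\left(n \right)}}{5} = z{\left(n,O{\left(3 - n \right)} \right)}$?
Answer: $4$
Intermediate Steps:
$K{\left(n \right)} = -30$ ($K{\left(n \right)} = \left(-5\right) 6 = -30$)
$t{\left(F,G \right)} = 0$ ($t{\left(F,G \right)} = G \left(-1\right) + G = - G + G = 0$)
$I{\left(H,l \right)} = - l$
$\left(t{\left(-4,-4 \right)} + I{\left(K{\left(4 \right)},-2 \right)}\right)^{2} = \left(0 - -2\right)^{2} = \left(0 + 2\right)^{2} = 2^{2} = 4$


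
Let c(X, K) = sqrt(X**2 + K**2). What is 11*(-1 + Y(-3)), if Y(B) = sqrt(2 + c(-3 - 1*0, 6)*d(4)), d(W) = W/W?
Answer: -11 + 11*sqrt(2 + 3*sqrt(5)) ≈ 21.461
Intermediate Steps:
d(W) = 1
c(X, K) = sqrt(K**2 + X**2)
Y(B) = sqrt(2 + 3*sqrt(5)) (Y(B) = sqrt(2 + sqrt(6**2 + (-3 - 1*0)**2)*1) = sqrt(2 + sqrt(36 + (-3 + 0)**2)*1) = sqrt(2 + sqrt(36 + (-3)**2)*1) = sqrt(2 + sqrt(36 + 9)*1) = sqrt(2 + sqrt(45)*1) = sqrt(2 + (3*sqrt(5))*1) = sqrt(2 + 3*sqrt(5)))
11*(-1 + Y(-3)) = 11*(-1 + sqrt(2 + 3*sqrt(5))) = -11 + 11*sqrt(2 + 3*sqrt(5))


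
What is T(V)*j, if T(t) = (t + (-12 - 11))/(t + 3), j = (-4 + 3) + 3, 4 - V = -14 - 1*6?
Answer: 2/27 ≈ 0.074074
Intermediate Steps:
V = 24 (V = 4 - (-14 - 1*6) = 4 - (-14 - 6) = 4 - 1*(-20) = 4 + 20 = 24)
j = 2 (j = -1 + 3 = 2)
T(t) = (-23 + t)/(3 + t) (T(t) = (t - 23)/(3 + t) = (-23 + t)/(3 + t))
T(V)*j = ((-23 + 24)/(3 + 24))*2 = (1/27)*2 = 2/27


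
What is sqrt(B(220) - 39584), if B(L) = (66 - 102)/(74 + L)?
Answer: I*sqrt(1939622)/7 ≈ 198.96*I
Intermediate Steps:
B(L) = -36/(74 + L)
sqrt(B(220) - 39584) = sqrt(-36/(74 + 220) - 39584) = sqrt(-36/294 - 39584) = sqrt(-36*1/294 - 39584) = sqrt(-6/49 - 39584) = sqrt(-1939622/49) = I*sqrt(1939622)/7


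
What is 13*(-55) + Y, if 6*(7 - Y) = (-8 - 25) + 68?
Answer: -4283/6 ≈ -713.83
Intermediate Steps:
Y = 7/6 (Y = 7 - ((-8 - 25) + 68)/6 = 7 - (-33 + 68)/6 = 7 - 1/6*35 = 7 - 35/6 = 7/6 ≈ 1.1667)
13*(-55) + Y = 13*(-55) + 7/6 = -715 + 7/6 = -4283/6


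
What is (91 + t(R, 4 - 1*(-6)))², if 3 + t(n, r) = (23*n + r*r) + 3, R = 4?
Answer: 80089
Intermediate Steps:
t(n, r) = r² + 23*n (t(n, r) = -3 + ((23*n + r*r) + 3) = -3 + ((23*n + r²) + 3) = -3 + ((r² + 23*n) + 3) = -3 + (3 + r² + 23*n) = r² + 23*n)
(91 + t(R, 4 - 1*(-6)))² = (91 + ((4 - 1*(-6))² + 23*4))² = (91 + ((4 + 6)² + 92))² = (91 + (10² + 92))² = (91 + (100 + 92))² = (91 + 192)² = 283² = 80089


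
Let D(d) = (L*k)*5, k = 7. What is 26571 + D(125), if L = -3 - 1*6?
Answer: 26256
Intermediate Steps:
L = -9 (L = -3 - 6 = -9)
D(d) = -315 (D(d) = -9*7*5 = -63*5 = -315)
26571 + D(125) = 26571 - 315 = 26256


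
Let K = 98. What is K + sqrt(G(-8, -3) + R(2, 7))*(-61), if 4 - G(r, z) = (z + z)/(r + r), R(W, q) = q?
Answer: 98 - 61*sqrt(170)/4 ≈ -100.84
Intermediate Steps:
G(r, z) = 4 - z/r (G(r, z) = 4 - (z + z)/(r + r) = 4 - 2*z/(2*r) = 4 - 2*z*1/(2*r) = 4 - z/r)
K + sqrt(G(-8, -3) + R(2, 7))*(-61) = 98 + sqrt((4 - 1*(-3)/(-8)) + 7)*(-61) = 98 + sqrt((4 - 1*(-3)*(-1/8)) + 7)*(-61) = 98 + sqrt((4 - 3/8) + 7)*(-61) = 98 + sqrt(29/8 + 7)*(-61) = 98 + sqrt(85/8)*(-61) = 98 + (sqrt(170)/4)*(-61) = 98 - 61*sqrt(170)/4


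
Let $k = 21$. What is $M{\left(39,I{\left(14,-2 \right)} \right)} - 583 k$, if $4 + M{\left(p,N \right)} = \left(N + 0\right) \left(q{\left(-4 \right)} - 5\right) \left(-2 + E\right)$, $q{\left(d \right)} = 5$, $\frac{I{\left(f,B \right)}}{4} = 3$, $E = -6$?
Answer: $-12247$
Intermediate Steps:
$I{\left(f,B \right)} = 12$ ($I{\left(f,B \right)} = 4 \cdot 3 = 12$)
$M{\left(p,N \right)} = -4$ ($M{\left(p,N \right)} = -4 + \left(N + 0\right) \left(5 - 5\right) \left(-2 - 6\right) = -4 + N 0 \left(-8\right) = -4 + 0 \left(-8\right) = -4 + 0 = -4$)
$M{\left(39,I{\left(14,-2 \right)} \right)} - 583 k = -4 - 12243 = -12247$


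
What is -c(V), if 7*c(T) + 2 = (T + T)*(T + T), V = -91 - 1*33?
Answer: -8786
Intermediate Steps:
V = -124 (V = -91 - 33 = -124)
c(T) = -2/7 + 4*T²/7 (c(T) = -2/7 + ((T + T)*(T + T))/7 = -2/7 + ((2*T)*(2*T))/7 = -2/7 + (4*T²)/7 = -2/7 + 4*T²/7)
-c(V) = -(-2/7 + (4/7)*(-124)²) = -(-2/7 + (4/7)*15376) = -(-2/7 + 61504/7) = -1*8786 = -8786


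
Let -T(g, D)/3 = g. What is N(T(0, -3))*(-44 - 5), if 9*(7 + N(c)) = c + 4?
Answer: 2891/9 ≈ 321.22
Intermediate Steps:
T(g, D) = -3*g
N(c) = -59/9 + c/9 (N(c) = -7 + (c + 4)/9 = -7 + (4 + c)/9 = -7 + (4/9 + c/9) = -59/9 + c/9)
N(T(0, -3))*(-44 - 5) = (-59/9 + (-3*0)/9)*(-44 - 5) = (-59/9 + (⅑)*0)*(-49) = (-59/9 + 0)*(-49) = -59/9*(-49) = 2891/9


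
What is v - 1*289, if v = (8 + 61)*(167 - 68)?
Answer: 6542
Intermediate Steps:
v = 6831 (v = 69*99 = 6831)
v - 1*289 = 6831 - 1*289 = 6831 - 289 = 6542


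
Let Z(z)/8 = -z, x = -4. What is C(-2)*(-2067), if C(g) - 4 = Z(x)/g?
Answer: 24804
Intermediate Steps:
Z(z) = -8*z (Z(z) = 8*(-z) = -8*z)
C(g) = 4 + 32/g (C(g) = 4 + (-8*(-4))/g = 4 + 32/g)
C(-2)*(-2067) = (4 + 32/(-2))*(-2067) = (4 + 32*(-1/2))*(-2067) = (4 - 16)*(-2067) = -12*(-2067) = 24804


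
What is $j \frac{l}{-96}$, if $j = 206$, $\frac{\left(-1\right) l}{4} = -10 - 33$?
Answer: $- \frac{4429}{12} \approx -369.08$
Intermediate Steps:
$l = 172$ ($l = - 4 \left(-10 - 33\right) = \left(-4\right) \left(-43\right) = 172$)
$j \frac{l}{-96} = 206 \frac{172}{-96} = 206 \cdot 172 \left(- \frac{1}{96}\right) = 206 \left(- \frac{43}{24}\right) = - \frac{4429}{12}$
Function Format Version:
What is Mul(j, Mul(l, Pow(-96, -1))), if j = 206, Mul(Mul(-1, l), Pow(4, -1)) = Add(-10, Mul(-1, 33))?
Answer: Rational(-4429, 12) ≈ -369.08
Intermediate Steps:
l = 172 (l = Mul(-4, Add(-10, Mul(-1, 33))) = Mul(-4, Add(-10, -33)) = Mul(-4, -43) = 172)
Mul(j, Mul(l, Pow(-96, -1))) = Mul(206, Mul(172, Pow(-96, -1))) = Mul(206, Mul(172, Rational(-1, 96))) = Mul(206, Rational(-43, 24)) = Rational(-4429, 12)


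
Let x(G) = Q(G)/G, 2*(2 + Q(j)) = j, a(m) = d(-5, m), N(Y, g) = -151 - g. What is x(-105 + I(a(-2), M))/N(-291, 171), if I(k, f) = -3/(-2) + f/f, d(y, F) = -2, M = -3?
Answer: -213/132020 ≈ -0.0016134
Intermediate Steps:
a(m) = -2
I(k, f) = 5/2 (I(k, f) = -3*(-½) + 1 = 3/2 + 1 = 5/2)
Q(j) = -2 + j/2
x(G) = (-2 + G/2)/G
x(-105 + I(a(-2), M))/N(-291, 171) = ((-4 + (-105 + 5/2))/(2*(-105 + 5/2)))/(-151 - 1*171) = ((-4 - 205/2)/(2*(-205/2)))/(-151 - 171) = ((½)*(-2/205)*(-213/2))/(-322) = (213/410)*(-1/322) = -213/132020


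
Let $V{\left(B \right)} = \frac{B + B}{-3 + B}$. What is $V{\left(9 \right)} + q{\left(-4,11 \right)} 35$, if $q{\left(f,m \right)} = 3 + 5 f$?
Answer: $-592$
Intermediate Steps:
$V{\left(B \right)} = \frac{2 B}{-3 + B}$
$V{\left(9 \right)} + q{\left(-4,11 \right)} 35 = 2 \cdot 9 \frac{1}{-3 + 9} + \left(3 + 5 \left(-4\right)\right) 35 = 2 \cdot 9 \cdot \frac{1}{6} + \left(3 - 20\right) 35 = 2 \cdot 9 \cdot \frac{1}{6} - 595 = 3 - 595 = -592$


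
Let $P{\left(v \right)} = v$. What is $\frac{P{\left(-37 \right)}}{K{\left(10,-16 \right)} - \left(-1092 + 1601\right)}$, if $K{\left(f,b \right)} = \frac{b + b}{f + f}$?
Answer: $\frac{5}{69} \approx 0.072464$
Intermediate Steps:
$K{\left(f,b \right)} = \frac{b}{f}$ ($K{\left(f,b \right)} = \frac{2 b}{2 f} = 2 b \frac{1}{2 f} = \frac{b}{f}$)
$\frac{P{\left(-37 \right)}}{K{\left(10,-16 \right)} - \left(-1092 + 1601\right)} = - \frac{37}{- \frac{16}{10} - \left(-1092 + 1601\right)} = - \frac{37}{\left(-16\right) \frac{1}{10} - 509} = - \frac{37}{- \frac{8}{5} - 509} = - \frac{37}{- \frac{2553}{5}} = \left(-37\right) \left(- \frac{5}{2553}\right) = \frac{5}{69}$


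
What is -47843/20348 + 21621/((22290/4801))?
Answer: 351850873673/75592820 ≈ 4654.6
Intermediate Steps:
-47843/20348 + 21621/((22290/4801)) = -47843*1/20348 + 21621/((22290*(1/4801))) = -47843/20348 + 21621/(22290/4801) = -47843/20348 + 21621*(4801/22290) = -47843/20348 + 34600807/7430 = 351850873673/75592820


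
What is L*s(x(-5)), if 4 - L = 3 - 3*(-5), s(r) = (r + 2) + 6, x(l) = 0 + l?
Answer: -42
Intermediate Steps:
x(l) = l
s(r) = 8 + r (s(r) = (2 + r) + 6 = 8 + r)
L = -14 (L = 4 - (3 - 3*(-5)) = 4 - (3 + 15) = 4 - 1*18 = 4 - 18 = -14)
L*s(x(-5)) = -14*(8 - 5) = -14*3 = -42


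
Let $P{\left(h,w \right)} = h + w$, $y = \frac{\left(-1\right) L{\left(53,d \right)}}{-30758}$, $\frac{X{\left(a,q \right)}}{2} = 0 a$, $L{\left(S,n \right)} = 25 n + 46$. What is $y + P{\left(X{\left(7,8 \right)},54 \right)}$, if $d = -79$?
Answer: $\frac{1659003}{30758} \approx 53.937$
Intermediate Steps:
$L{\left(S,n \right)} = 46 + 25 n$
$X{\left(a,q \right)} = 0$ ($X{\left(a,q \right)} = 2 \cdot 0 a = 2 \cdot 0 = 0$)
$y = - \frac{1929}{30758}$ ($y = \frac{\left(-1\right) \left(46 + 25 \left(-79\right)\right)}{-30758} = - (46 - 1975) \left(- \frac{1}{30758}\right) = \left(-1\right) \left(-1929\right) \left(- \frac{1}{30758}\right) = 1929 \left(- \frac{1}{30758}\right) = - \frac{1929}{30758} \approx -0.062715$)
$y + P{\left(X{\left(7,8 \right)},54 \right)} = - \frac{1929}{30758} + \left(0 + 54\right) = - \frac{1929}{30758} + 54 = \frac{1659003}{30758}$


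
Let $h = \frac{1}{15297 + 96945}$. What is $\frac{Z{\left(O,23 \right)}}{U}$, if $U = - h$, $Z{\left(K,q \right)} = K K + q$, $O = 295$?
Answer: $-9770441616$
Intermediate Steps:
$h = \frac{1}{112242} \approx 8.9093 \cdot 10^{-6}$
$Z{\left(K,q \right)} = q + K^{2}$ ($Z{\left(K,q \right)} = K^{2} + q = q + K^{2}$)
$U = - \frac{1}{112242}$ ($U = \left(-1\right) \frac{1}{112242} = - \frac{1}{112242} \approx -8.9093 \cdot 10^{-6}$)
$\frac{Z{\left(O,23 \right)}}{U} = \frac{23 + 295^{2}}{- \frac{1}{112242}} = \left(23 + 87025\right) \left(-112242\right) = 87048 \left(-112242\right) = -9770441616$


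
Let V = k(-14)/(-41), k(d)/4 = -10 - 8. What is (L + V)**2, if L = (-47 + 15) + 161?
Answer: 28740321/1681 ≈ 17097.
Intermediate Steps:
k(d) = -72 (k(d) = 4*(-10 - 8) = 4*(-18) = -72)
V = 72/41 (V = -72/(-41) = -72*(-1/41) = 72/41 ≈ 1.7561)
L = 129 (L = -32 + 161 = 129)
(L + V)**2 = (129 + 72/41)**2 = (5361/41)**2 = 28740321/1681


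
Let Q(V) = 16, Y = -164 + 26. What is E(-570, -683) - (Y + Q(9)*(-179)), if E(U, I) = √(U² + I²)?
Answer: 3002 + √791389 ≈ 3891.6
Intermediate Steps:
Y = -138
E(U, I) = √(I² + U²)
E(-570, -683) - (Y + Q(9)*(-179)) = √((-683)² + (-570)²) - (-138 + 16*(-179)) = √(466489 + 324900) - (-138 - 2864) = √791389 - 1*(-3002) = √791389 + 3002 = 3002 + √791389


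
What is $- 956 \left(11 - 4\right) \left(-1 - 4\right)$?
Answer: $33460$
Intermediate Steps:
$- 956 \left(11 - 4\right) \left(-1 - 4\right) = - 956 \cdot 7 \left(-5\right) = \left(-956\right) \left(-35\right) = 33460$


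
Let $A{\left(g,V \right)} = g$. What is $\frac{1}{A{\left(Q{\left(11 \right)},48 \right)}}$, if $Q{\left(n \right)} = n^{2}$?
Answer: $\frac{1}{121} \approx 0.0082645$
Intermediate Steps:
$\frac{1}{A{\left(Q{\left(11 \right)},48 \right)}} = \frac{1}{11^{2}} = \frac{1}{121}$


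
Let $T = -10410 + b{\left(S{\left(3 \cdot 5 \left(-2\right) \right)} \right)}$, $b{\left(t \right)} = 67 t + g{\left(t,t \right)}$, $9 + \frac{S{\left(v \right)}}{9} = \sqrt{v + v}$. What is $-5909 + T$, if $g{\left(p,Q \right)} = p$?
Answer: $-21827 + 1224 i \sqrt{15} \approx -21827.0 + 4740.5 i$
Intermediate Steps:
$S{\left(v \right)} = -81 + 9 \sqrt{2} \sqrt{v}$ ($S{\left(v \right)} = -81 + 9 \sqrt{v + v} = -81 + 9 \sqrt{2 v} = -81 + 9 \sqrt{2} \sqrt{v}$)
$b{\left(t \right)} = 68 t$ ($b{\left(t \right)} = 67 t + t = 68 t$)
$T = -15918 + 1224 i \sqrt{15}$ ($T = -10410 + 68 \left(-81 + 9 \sqrt{2} \sqrt{3 \cdot 5 \left(-2\right)}\right) = -10410 + 68 \left(-81 + 9 \sqrt{2} \sqrt{15 \left(-2\right)}\right) = -10410 + 68 \left(-81 + 9 \sqrt{2} \sqrt{-30}\right) = -10410 + 68 \left(-81 + 9 \sqrt{2} i \sqrt{30}\right) = -10410 + 68 \left(-81 + 18 i \sqrt{15}\right) = -10410 - \left(5508 - 1224 i \sqrt{15}\right) = -15918 + 1224 i \sqrt{15} \approx -15918.0 + 4740.5 i$)
$-5909 + T = -5909 - \left(15918 - 1224 i \sqrt{15}\right) = -21827 + 1224 i \sqrt{15}$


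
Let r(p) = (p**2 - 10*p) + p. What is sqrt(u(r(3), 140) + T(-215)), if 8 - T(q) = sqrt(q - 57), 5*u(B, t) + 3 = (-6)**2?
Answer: sqrt(365 - 100*I*sqrt(17))/5 ≈ 4.2794 - 1.927*I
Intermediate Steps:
r(p) = p**2 - 9*p
u(B, t) = 33/5 (u(B, t) = -3/5 + (1/5)*(-6)**2 = -3/5 + (1/5)*36 = -3/5 + 36/5 = 33/5)
T(q) = 8 - sqrt(-57 + q) (T(q) = 8 - sqrt(q - 57) = 8 - sqrt(-57 + q))
sqrt(u(r(3), 140) + T(-215)) = sqrt(33/5 + (8 - sqrt(-57 - 215))) = sqrt(33/5 + (8 - sqrt(-272))) = sqrt(33/5 + (8 - 4*I*sqrt(17))) = sqrt(73/5 - 4*I*sqrt(17))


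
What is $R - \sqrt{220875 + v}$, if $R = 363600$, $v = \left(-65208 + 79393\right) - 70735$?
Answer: $363600 - 5 \sqrt{6573} \approx 3.6319 \cdot 10^{5}$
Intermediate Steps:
$v = -56550$ ($v = 14185 - 70735 = -56550$)
$R - \sqrt{220875 + v} = 363600 - \sqrt{220875 - 56550} = 363600 - \sqrt{164325} = 363600 - 5 \sqrt{6573}$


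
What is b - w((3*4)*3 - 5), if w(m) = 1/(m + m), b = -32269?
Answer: -2000679/62 ≈ -32269.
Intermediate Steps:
w(m) = 1/(2*m)
b - w((3*4)*3 - 5) = -32269 - 1/(2*((3*4)*3 - 5)) = -32269 - 1/(2*(12*3 - 5)) = -32269 - 1/(2*(36 - 5)) = -32269 - 1/(2*31) = -32269 - 1*1/62 = -32269 - 1/62 = -2000679/62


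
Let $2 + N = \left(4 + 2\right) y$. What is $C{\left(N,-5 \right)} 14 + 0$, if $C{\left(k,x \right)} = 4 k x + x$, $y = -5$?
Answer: $8890$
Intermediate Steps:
$N = -32$ ($N = -2 + \left(4 + 2\right) \left(-5\right) = -2 + 6 \left(-5\right) = -2 - 30 = -32$)
$C{\left(k,x \right)} = x + 4 k x$ ($C{\left(k,x \right)} = 4 k x + x = x + 4 k x$)
$C{\left(N,-5 \right)} 14 + 0 = - 5 \left(1 + 4 \left(-32\right)\right) 14 + 0 = - 5 \left(1 - 128\right) 14 + 0 = \left(-5\right) \left(-127\right) 14 + 0 = 635 \cdot 14 + 0 = 8890 + 0 = 8890$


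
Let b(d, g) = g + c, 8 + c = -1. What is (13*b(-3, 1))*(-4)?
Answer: 416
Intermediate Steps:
c = -9 (c = -8 - 1 = -9)
b(d, g) = -9 + g (b(d, g) = g - 9 = -9 + g)
(13*b(-3, 1))*(-4) = (13*(-9 + 1))*(-4) = (13*(-8))*(-4) = -104*(-4) = 416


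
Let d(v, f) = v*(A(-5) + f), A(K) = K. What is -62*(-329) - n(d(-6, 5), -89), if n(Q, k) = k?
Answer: 20487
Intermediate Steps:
d(v, f) = v*(-5 + f)
-62*(-329) - n(d(-6, 5), -89) = -62*(-329) - 1*(-89) = 20398 + 89 = 20487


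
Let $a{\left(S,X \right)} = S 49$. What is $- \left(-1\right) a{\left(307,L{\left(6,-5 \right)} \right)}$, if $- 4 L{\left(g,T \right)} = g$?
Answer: $15043$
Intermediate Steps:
$L{\left(g,T \right)} = - \frac{g}{4}$
$a{\left(S,X \right)} = 49 S$
$- \left(-1\right) a{\left(307,L{\left(6,-5 \right)} \right)} = - \left(-1\right) 49 \cdot 307 = - \left(-1\right) 15043 = \left(-1\right) \left(-15043\right) = 15043$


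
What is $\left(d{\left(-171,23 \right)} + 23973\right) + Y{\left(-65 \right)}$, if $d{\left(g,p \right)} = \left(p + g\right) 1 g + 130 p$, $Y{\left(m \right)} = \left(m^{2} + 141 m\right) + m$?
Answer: $47266$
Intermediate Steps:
$Y{\left(m \right)} = m^{2} + 142 m$
$d{\left(g,p \right)} = 130 p + g \left(g + p\right)$ ($d{\left(g,p \right)} = \left(g + p\right) 1 g + 130 p = \left(g + p\right) g + 130 p = g \left(g + p\right) + 130 p = 130 p + g \left(g + p\right)$)
$\left(d{\left(-171,23 \right)} + 23973\right) + Y{\left(-65 \right)} = \left(\left(\left(-171\right)^{2} + 130 \cdot 23 - 3933\right) + 23973\right) - 65 \left(142 - 65\right) = \left(\left(29241 + 2990 - 3933\right) + 23973\right) - 5005 = \left(28298 + 23973\right) - 5005 = 52271 - 5005 = 47266$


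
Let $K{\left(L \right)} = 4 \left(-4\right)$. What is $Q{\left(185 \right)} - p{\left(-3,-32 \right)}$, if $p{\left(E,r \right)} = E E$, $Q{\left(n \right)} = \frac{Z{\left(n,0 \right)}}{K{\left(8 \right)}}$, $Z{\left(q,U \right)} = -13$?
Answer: $- \frac{131}{16} \approx -8.1875$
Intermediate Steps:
$K{\left(L \right)} = -16$
$Q{\left(n \right)} = \frac{13}{16}$ ($Q{\left(n \right)} = - \frac{13}{-16} = \left(-13\right) \left(- \frac{1}{16}\right) = \frac{13}{16}$)
$p{\left(E,r \right)} = E^{2}$
$Q{\left(185 \right)} - p{\left(-3,-32 \right)} = \frac{13}{16} - \left(-3\right)^{2} = \frac{13}{16} - 9 = - \frac{131}{16}$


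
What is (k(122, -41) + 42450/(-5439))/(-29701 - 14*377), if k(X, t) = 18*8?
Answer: -246922/63416927 ≈ -0.0038936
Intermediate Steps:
k(X, t) = 144
(k(122, -41) + 42450/(-5439))/(-29701 - 14*377) = (144 + 42450/(-5439))/(-29701 - 14*377) = (144 + 42450*(-1/5439))/(-29701 - 5278) = (144 - 14150/1813)/(-34979) = (246922/1813)*(-1/34979) = -246922/63416927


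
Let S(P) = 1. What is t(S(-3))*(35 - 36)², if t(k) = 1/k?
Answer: 1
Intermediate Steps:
t(S(-3))*(35 - 36)² = (35 - 36)²/1 = 1*(-1)² = 1*1 = 1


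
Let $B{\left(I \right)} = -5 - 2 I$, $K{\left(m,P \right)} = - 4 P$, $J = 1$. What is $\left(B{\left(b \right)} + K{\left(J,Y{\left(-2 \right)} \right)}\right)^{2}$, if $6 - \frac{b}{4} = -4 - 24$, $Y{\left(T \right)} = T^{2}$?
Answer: $85849$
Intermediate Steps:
$b = 136$ ($b = 24 - 4 \left(-4 - 24\right) = 24 - -112 = 24 + 112 = 136$)
$\left(B{\left(b \right)} + K{\left(J,Y{\left(-2 \right)} \right)}\right)^{2} = \left(\left(-5 - 272\right) - 4 \left(-2\right)^{2}\right)^{2} = \left(\left(-5 - 272\right) - 16\right)^{2} = \left(-277 - 16\right)^{2} = \left(-293\right)^{2} = 85849$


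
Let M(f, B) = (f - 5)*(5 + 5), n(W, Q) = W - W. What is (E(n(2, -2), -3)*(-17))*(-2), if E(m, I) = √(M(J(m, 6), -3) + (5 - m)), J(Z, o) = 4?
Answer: 34*I*√5 ≈ 76.026*I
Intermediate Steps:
n(W, Q) = 0
M(f, B) = -50 + 10*f (M(f, B) = (-5 + f)*10 = -50 + 10*f)
E(m, I) = √(-5 - m) (E(m, I) = √((-50 + 10*4) + (5 - m)) = √((-50 + 40) + (5 - m)) = √(-10 + (5 - m)) = √(-5 - m))
(E(n(2, -2), -3)*(-17))*(-2) = (√(-5 - 1*0)*(-17))*(-2) = (√(-5 + 0)*(-17))*(-2) = (√(-5)*(-17))*(-2) = ((I*√5)*(-17))*(-2) = -17*I*√5*(-2) = 34*I*√5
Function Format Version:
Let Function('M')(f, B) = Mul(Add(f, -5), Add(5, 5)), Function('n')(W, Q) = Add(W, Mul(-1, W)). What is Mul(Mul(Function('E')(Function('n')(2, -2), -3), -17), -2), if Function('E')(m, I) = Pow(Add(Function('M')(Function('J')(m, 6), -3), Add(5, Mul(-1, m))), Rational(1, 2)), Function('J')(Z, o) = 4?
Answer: Mul(34, I, Pow(5, Rational(1, 2))) ≈ Mul(76.026, I)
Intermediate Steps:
Function('n')(W, Q) = 0
Function('M')(f, B) = Add(-50, Mul(10, f)) (Function('M')(f, B) = Mul(Add(-5, f), 10) = Add(-50, Mul(10, f)))
Function('E')(m, I) = Pow(Add(-5, Mul(-1, m)), Rational(1, 2)) (Function('E')(m, I) = Pow(Add(Add(-50, Mul(10, 4)), Add(5, Mul(-1, m))), Rational(1, 2)) = Pow(Add(Add(-50, 40), Add(5, Mul(-1, m))), Rational(1, 2)) = Pow(Add(-10, Add(5, Mul(-1, m))), Rational(1, 2)) = Pow(Add(-5, Mul(-1, m)), Rational(1, 2)))
Mul(Mul(Function('E')(Function('n')(2, -2), -3), -17), -2) = Mul(Mul(Pow(Add(-5, Mul(-1, 0)), Rational(1, 2)), -17), -2) = Mul(Mul(Pow(Add(-5, 0), Rational(1, 2)), -17), -2) = Mul(Mul(Pow(-5, Rational(1, 2)), -17), -2) = Mul(Mul(Mul(I, Pow(5, Rational(1, 2))), -17), -2) = Mul(Mul(-17, I, Pow(5, Rational(1, 2))), -2) = Mul(34, I, Pow(5, Rational(1, 2)))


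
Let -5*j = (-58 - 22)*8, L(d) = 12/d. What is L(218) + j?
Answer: 13958/109 ≈ 128.05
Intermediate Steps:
j = 128 (j = -(-58 - 22)*8/5 = -(-16)*8 = -⅕*(-640) = 128)
L(218) + j = 12/218 + 128 = 12*(1/218) + 128 = 6/109 + 128 = 13958/109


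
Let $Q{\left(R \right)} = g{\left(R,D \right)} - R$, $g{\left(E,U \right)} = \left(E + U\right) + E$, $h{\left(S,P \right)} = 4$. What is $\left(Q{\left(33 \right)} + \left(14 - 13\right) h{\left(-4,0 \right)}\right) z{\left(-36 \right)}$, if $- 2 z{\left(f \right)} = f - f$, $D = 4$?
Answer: $0$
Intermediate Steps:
$g{\left(E,U \right)} = U + 2 E$
$Q{\left(R \right)} = 4 + R$ ($Q{\left(R \right)} = \left(4 + 2 R\right) - R = 4 + R$)
$z{\left(f \right)} = 0$ ($z{\left(f \right)} = - \frac{f - f}{2} = \left(- \frac{1}{2}\right) 0 = 0$)
$\left(Q{\left(33 \right)} + \left(14 - 13\right) h{\left(-4,0 \right)}\right) z{\left(-36 \right)} = \left(\left(4 + 33\right) + \left(14 - 13\right) 4\right) 0 = \left(37 + 1 \cdot 4\right) 0 = \left(37 + 4\right) 0 = 41 \cdot 0 = 0$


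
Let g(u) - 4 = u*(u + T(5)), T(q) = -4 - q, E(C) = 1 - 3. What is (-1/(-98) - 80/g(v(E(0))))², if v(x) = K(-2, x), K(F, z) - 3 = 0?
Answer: 314721/9604 ≈ 32.770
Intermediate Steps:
K(F, z) = 3 (K(F, z) = 3 + 0 = 3)
E(C) = -2
v(x) = 3
g(u) = 4 + u*(-9 + u) (g(u) = 4 + u*(u + (-4 - 1*5)) = 4 + u*(u + (-4 - 5)) = 4 + u*(u - 9) = 4 + u*(-9 + u))
(-1/(-98) - 80/g(v(E(0))))² = (-1/(-98) - 80/(4 + 3² - 9*3))² = (-1*(-1/98) - 80/(4 + 9 - 27))² = (1/98 - 80/(-14))² = (1/98 - 80*(-1/14))² = (1/98 + 40/7)² = (561/98)² = 314721/9604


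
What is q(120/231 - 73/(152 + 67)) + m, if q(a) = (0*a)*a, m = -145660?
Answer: -145660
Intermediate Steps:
q(a) = 0 (q(a) = 0*a = 0)
q(120/231 - 73/(152 + 67)) + m = 0 - 145660 = -145660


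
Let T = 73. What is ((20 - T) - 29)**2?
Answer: 6724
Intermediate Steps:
((20 - T) - 29)**2 = ((20 - 1*73) - 29)**2 = ((20 - 73) - 29)**2 = (-53 - 29)**2 = (-82)**2 = 6724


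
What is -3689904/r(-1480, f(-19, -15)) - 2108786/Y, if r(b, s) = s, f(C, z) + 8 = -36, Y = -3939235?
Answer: 3633872942506/43331585 ≈ 83862.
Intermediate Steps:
f(C, z) = -44 (f(C, z) = -8 - 36 = -44)
-3689904/r(-1480, f(-19, -15)) - 2108786/Y = -3689904/(-44) - 2108786/(-3939235) = -3689904*(-1/44) - 2108786*(-1/3939235) = 922476/11 + 2108786/3939235 = 3633872942506/43331585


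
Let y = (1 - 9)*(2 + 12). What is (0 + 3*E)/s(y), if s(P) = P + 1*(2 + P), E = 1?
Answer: -1/74 ≈ -0.013514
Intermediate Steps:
y = -112 (y = -8*14 = -112)
s(P) = 2 + 2*P (s(P) = P + (2 + P) = 2 + 2*P)
(0 + 3*E)/s(y) = (0 + 3*1)/(2 + 2*(-112)) = (0 + 3)/(2 - 224) = 3/(-222) = 3*(-1/222) = -1/74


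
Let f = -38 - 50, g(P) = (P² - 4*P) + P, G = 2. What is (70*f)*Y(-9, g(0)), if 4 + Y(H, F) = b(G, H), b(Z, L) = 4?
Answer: 0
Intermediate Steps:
g(P) = P² - 3*P
Y(H, F) = 0 (Y(H, F) = -4 + 4 = 0)
f = -88
(70*f)*Y(-9, g(0)) = (70*(-88))*0 = -6160*0 = 0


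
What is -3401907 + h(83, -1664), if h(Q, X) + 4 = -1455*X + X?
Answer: -982455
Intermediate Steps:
h(Q, X) = -4 - 1454*X (h(Q, X) = -4 + (-1455*X + X) = -4 - 1454*X)
-3401907 + h(83, -1664) = -3401907 + (-4 - 1454*(-1664)) = -3401907 + (-4 + 2419456) = -3401907 + 2419452 = -982455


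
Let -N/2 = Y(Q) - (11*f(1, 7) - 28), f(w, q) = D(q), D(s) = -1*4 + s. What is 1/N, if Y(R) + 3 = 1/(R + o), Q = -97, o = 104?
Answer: 7/110 ≈ 0.063636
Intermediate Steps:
D(s) = -4 + s
f(w, q) = -4 + q
Y(R) = -3 + 1/(104 + R) (Y(R) = -3 + 1/(R + 104) = -3 + 1/(104 + R))
N = 110/7 (N = -2*((-311 - 3*(-97))/(104 - 97) - (11*(-4 + 7) - 28)) = -2*((-311 + 291)/7 - (11*3 - 28)) = -2*((⅐)*(-20) - (33 - 28)) = -2*(-20/7 - 1*5) = -2*(-20/7 - 5) = -2*(-55/7) = 110/7 ≈ 15.714)
1/N = 1/(110/7) = 7/110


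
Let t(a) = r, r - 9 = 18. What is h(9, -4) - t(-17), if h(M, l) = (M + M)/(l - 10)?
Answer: -198/7 ≈ -28.286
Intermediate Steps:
r = 27 (r = 9 + 18 = 27)
t(a) = 27
h(M, l) = 2*M/(-10 + l) (h(M, l) = (2*M)/(-10 + l) = 2*M/(-10 + l))
h(9, -4) - t(-17) = 2*9/(-10 - 4) - 1*27 = 2*9/(-14) - 27 = 2*9*(-1/14) - 27 = -9/7 - 27 = -198/7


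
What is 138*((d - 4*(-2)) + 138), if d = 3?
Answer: 20562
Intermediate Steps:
138*((d - 4*(-2)) + 138) = 138*((3 - 4*(-2)) + 138) = 138*((3 + 8) + 138) = 138*(11 + 138) = 138*149 = 20562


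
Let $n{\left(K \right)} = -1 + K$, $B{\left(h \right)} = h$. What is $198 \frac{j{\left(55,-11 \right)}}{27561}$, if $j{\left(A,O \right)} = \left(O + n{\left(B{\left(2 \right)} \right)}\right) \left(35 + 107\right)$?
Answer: $- \frac{93720}{9187} \approx -10.201$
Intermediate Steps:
$j{\left(A,O \right)} = 142 + 142 O$ ($j{\left(A,O \right)} = \left(O + \left(-1 + 2\right)\right) \left(35 + 107\right) = \left(O + 1\right) 142 = \left(1 + O\right) 142 = 142 + 142 O$)
$198 \frac{j{\left(55,-11 \right)}}{27561} = 198 \frac{142 + 142 \left(-11\right)}{27561} = 198 \left(142 - 1562\right) \frac{1}{27561} = 198 \left(\left(-1420\right) \frac{1}{27561}\right) = 198 \left(- \frac{1420}{27561}\right) = - \frac{93720}{9187}$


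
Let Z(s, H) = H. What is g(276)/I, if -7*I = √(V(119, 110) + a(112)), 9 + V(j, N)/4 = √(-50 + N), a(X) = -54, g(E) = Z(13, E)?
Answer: 966*I*√2/√(45 - 4*√15) ≈ 251.49*I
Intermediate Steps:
g(E) = E
V(j, N) = -36 + 4*√(-50 + N)
I = -√(-90 + 8*√15)/7 (I = -√((-36 + 4*√(-50 + 110)) - 54)/7 = -√((-36 + 4*√60) - 54)/7 = -√((-36 + 4*(2*√15)) - 54)/7 = -√((-36 + 8*√15) - 54)/7 = -√(-90 + 8*√15)/7 ≈ -1.0975*I)
g(276)/I = 276/((-I*√(90 - 8*√15)/7)) = 276*(7*I/√(90 - 8*√15)) = 1932*I/√(90 - 8*√15)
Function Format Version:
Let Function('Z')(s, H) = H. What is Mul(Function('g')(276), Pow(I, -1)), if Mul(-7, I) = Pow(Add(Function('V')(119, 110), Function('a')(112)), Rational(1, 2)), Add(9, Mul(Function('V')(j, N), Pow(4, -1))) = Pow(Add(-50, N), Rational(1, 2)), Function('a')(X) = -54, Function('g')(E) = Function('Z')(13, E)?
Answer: Mul(966, I, Pow(2, Rational(1, 2)), Pow(Add(45, Mul(-4, Pow(15, Rational(1, 2)))), Rational(-1, 2))) ≈ Mul(251.49, I)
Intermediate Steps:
Function('g')(E) = E
Function('V')(j, N) = Add(-36, Mul(4, Pow(Add(-50, N), Rational(1, 2))))
I = Mul(Rational(-1, 7), Pow(Add(-90, Mul(8, Pow(15, Rational(1, 2)))), Rational(1, 2))) (I = Mul(Rational(-1, 7), Pow(Add(Add(-36, Mul(4, Pow(Add(-50, 110), Rational(1, 2)))), -54), Rational(1, 2))) = Mul(Rational(-1, 7), Pow(Add(Add(-36, Mul(4, Pow(60, Rational(1, 2)))), -54), Rational(1, 2))) = Mul(Rational(-1, 7), Pow(Add(Add(-36, Mul(4, Mul(2, Pow(15, Rational(1, 2))))), -54), Rational(1, 2))) = Mul(Rational(-1, 7), Pow(Add(Add(-36, Mul(8, Pow(15, Rational(1, 2)))), -54), Rational(1, 2))) = Mul(Rational(-1, 7), Pow(Add(-90, Mul(8, Pow(15, Rational(1, 2)))), Rational(1, 2))) ≈ Mul(-1.0975, I))
Mul(Function('g')(276), Pow(I, -1)) = Mul(276, Pow(Mul(Rational(-1, 7), I, Pow(Add(90, Mul(-8, Pow(15, Rational(1, 2)))), Rational(1, 2))), -1)) = Mul(276, Mul(7, I, Pow(Add(90, Mul(-8, Pow(15, Rational(1, 2)))), Rational(-1, 2)))) = Mul(1932, I, Pow(Add(90, Mul(-8, Pow(15, Rational(1, 2)))), Rational(-1, 2)))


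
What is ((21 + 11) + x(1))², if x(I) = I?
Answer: 1089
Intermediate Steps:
((21 + 11) + x(1))² = ((21 + 11) + 1)² = (32 + 1)² = 33² = 1089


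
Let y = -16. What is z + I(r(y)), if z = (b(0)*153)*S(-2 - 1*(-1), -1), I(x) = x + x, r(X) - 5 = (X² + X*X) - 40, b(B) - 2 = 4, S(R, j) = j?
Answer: 36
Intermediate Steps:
b(B) = 6 (b(B) = 2 + 4 = 6)
r(X) = -35 + 2*X² (r(X) = 5 + ((X² + X*X) - 40) = 5 + ((X² + X²) - 40) = 5 + (2*X² - 40) = 5 + (-40 + 2*X²) = -35 + 2*X²)
I(x) = 2*x
z = -918 (z = (6*153)*(-1) = 918*(-1) = -918)
z + I(r(y)) = -918 + 2*(-35 + 2*(-16)²) = -918 + 2*(-35 + 2*256) = -918 + 2*(-35 + 512) = -918 + 2*477 = -918 + 954 = 36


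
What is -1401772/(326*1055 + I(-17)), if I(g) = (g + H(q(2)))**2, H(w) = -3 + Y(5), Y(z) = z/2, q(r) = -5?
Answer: -5607088/1376945 ≈ -4.0721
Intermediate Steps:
Y(z) = z/2 (Y(z) = z*(1/2) = z/2)
H(w) = -1/2 (H(w) = -3 + (1/2)*5 = -3 + 5/2 = -1/2)
I(g) = (-1/2 + g)**2 (I(g) = (g - 1/2)**2 = (-1/2 + g)**2)
-1401772/(326*1055 + I(-17)) = -1401772/(326*1055 + (-1 + 2*(-17))**2/4) = -1401772/(343930 + (-1 - 34)**2/4) = -1401772/(343930 + (1/4)*(-35)**2) = -1401772/(343930 + (1/4)*1225) = -1401772/(343930 + 1225/4) = -1401772/1376945/4 = -1401772*4/1376945 = -5607088/1376945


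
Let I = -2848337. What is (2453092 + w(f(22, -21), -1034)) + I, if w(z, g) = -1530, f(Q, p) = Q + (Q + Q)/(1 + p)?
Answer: -396775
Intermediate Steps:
f(Q, p) = Q + 2*Q/(1 + p) (f(Q, p) = Q + (2*Q)/(1 + p) = Q + 2*Q/(1 + p))
(2453092 + w(f(22, -21), -1034)) + I = (2453092 - 1530) - 2848337 = 2451562 - 2848337 = -396775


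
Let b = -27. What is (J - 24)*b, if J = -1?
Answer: 675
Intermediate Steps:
(J - 24)*b = (-1 - 24)*(-27) = -25*(-27) = 675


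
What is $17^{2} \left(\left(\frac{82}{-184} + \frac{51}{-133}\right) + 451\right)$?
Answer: $\frac{1591896099}{12236} \approx 1.301 \cdot 10^{5}$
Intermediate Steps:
$17^{2} \left(\left(\frac{82}{-184} + \frac{51}{-133}\right) + 451\right) = 289 \left(\left(82 \left(- \frac{1}{184}\right) + 51 \left(- \frac{1}{133}\right)\right) + 451\right) = 289 \left(\left(- \frac{41}{92} - \frac{51}{133}\right) + 451\right) = 289 \left(- \frac{10145}{12236} + 451\right) = 289 \cdot \frac{5508291}{12236} = \frac{1591896099}{12236}$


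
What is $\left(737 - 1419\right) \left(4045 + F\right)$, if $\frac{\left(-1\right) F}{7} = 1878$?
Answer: $6206882$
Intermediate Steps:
$F = -13146$ ($F = \left(-7\right) 1878 = -13146$)
$\left(737 - 1419\right) \left(4045 + F\right) = \left(737 - 1419\right) \left(4045 - 13146\right) = \left(-682\right) \left(-9101\right) = 6206882$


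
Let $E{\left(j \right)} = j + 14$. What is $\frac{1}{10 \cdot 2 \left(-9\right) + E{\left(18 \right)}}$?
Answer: $- \frac{1}{148} \approx -0.0067568$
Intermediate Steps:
$E{\left(j \right)} = 14 + j$
$\frac{1}{10 \cdot 2 \left(-9\right) + E{\left(18 \right)}} = \frac{1}{10 \cdot 2 \left(-9\right) + \left(14 + 18\right)} = \frac{1}{20 \left(-9\right) + 32} = \frac{1}{-180 + 32} = \frac{1}{-148} = - \frac{1}{148}$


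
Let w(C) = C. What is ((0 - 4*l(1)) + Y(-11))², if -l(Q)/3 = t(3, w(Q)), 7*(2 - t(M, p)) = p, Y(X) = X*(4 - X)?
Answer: 998001/49 ≈ 20367.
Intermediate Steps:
t(M, p) = 2 - p/7
l(Q) = -6 + 3*Q/7 (l(Q) = -3*(2 - Q/7) = -6 + 3*Q/7)
((0 - 4*l(1)) + Y(-11))² = ((0 - 4*(-6 + (3/7)*1)) - 11*(4 - 1*(-11)))² = ((0 - 4*(-6 + 3/7)) - 11*(4 + 11))² = ((0 - 4*(-39/7)) - 11*15)² = ((0 + 156/7) - 165)² = (156/7 - 165)² = (-999/7)² = 998001/49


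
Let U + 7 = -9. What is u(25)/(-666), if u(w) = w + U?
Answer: -1/74 ≈ -0.013514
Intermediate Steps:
U = -16 (U = -7 - 9 = -16)
u(w) = -16 + w (u(w) = w - 16 = -16 + w)
u(25)/(-666) = (-16 + 25)/(-666) = 9*(-1/666) = -1/74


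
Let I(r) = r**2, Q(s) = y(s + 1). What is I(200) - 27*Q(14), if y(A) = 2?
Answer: 39946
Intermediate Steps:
Q(s) = 2
I(200) - 27*Q(14) = 200**2 - 27*2 = 40000 - 1*54 = 40000 - 54 = 39946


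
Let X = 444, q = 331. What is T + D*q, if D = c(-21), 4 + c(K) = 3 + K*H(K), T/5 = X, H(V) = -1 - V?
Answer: -137131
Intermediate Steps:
T = 2220 (T = 5*444 = 2220)
c(K) = -1 + K*(-1 - K) (c(K) = -4 + (3 + K*(-1 - K)) = -1 + K*(-1 - K))
D = -421 (D = -1 - 1*(-21)*(1 - 21) = -1 - 1*(-21)*(-20) = -1 - 420 = -421)
T + D*q = 2220 - 421*331 = 2220 - 139351 = -137131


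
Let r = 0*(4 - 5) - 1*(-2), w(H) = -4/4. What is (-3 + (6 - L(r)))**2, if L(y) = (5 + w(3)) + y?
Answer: 9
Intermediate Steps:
w(H) = -1 (w(H) = -4*1/4 = -1)
r = 2 (r = 0*(-1) + 2 = 0 + 2 = 2)
L(y) = 4 + y (L(y) = (5 - 1) + y = 4 + y)
(-3 + (6 - L(r)))**2 = (-3 + (6 - (4 + 2)))**2 = (-3 + (6 - 1*6))**2 = (-3 + (6 - 6))**2 = (-3 + 0)**2 = (-3)**2 = 9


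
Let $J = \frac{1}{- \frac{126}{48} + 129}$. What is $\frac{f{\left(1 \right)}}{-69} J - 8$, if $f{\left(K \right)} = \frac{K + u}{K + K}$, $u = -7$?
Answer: $- \frac{186016}{23253} \approx -7.9997$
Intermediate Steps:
$f{\left(K \right)} = \frac{-7 + K}{2 K}$ ($f{\left(K \right)} = \frac{K - 7}{K + K} = \frac{-7 + K}{2 K}$)
$J = \frac{8}{1011}$ ($J = \frac{1}{\left(-126\right) \frac{1}{48} + 129} = \frac{1}{- \frac{21}{8} + 129} = \frac{1}{\frac{1011}{8}} = \frac{8}{1011} \approx 0.007913$)
$\frac{f{\left(1 \right)}}{-69} J - 8 = \frac{\frac{1}{2} \cdot 1^{-1} \left(-7 + 1\right)}{-69} \cdot \frac{8}{1011} - 8 = \frac{1}{2} \cdot 1 \left(-6\right) \left(- \frac{1}{69}\right) \frac{8}{1011} - 8 = \left(-3\right) \left(- \frac{1}{69}\right) \frac{8}{1011} - 8 = \frac{1}{23} \cdot \frac{8}{1011} - 8 = \frac{8}{23253} - 8 = - \frac{186016}{23253}$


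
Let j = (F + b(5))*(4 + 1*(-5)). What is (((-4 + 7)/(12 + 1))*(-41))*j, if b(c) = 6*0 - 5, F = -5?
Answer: -1230/13 ≈ -94.615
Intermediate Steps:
b(c) = -5 (b(c) = 0 - 5 = -5)
j = 10 (j = (-5 - 5)*(4 + 1*(-5)) = -10*(4 - 5) = -10*(-1) = 10)
(((-4 + 7)/(12 + 1))*(-41))*j = (((-4 + 7)/(12 + 1))*(-41))*10 = ((3/13)*(-41))*10 = -123/13*10 = -1230/13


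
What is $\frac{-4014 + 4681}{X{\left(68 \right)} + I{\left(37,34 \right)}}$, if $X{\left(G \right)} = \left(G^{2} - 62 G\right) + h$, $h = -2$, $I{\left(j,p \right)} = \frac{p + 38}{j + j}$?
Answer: $\frac{24679}{15058} \approx 1.6389$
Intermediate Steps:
$I{\left(j,p \right)} = \frac{38 + p}{2 j}$
$X{\left(G \right)} = -2 + G^{2} - 62 G$ ($X{\left(G \right)} = \left(G^{2} - 62 G\right) - 2 = -2 + G^{2} - 62 G$)
$\frac{-4014 + 4681}{X{\left(68 \right)} + I{\left(37,34 \right)}} = \frac{-4014 + 4681}{\left(-2 + 68^{2} - 4216\right) + \frac{38 + 34}{2 \cdot 37}} = \frac{667}{\left(-2 + 4624 - 4216\right) + \frac{1}{2} \cdot \frac{1}{37} \cdot 72} = \frac{667}{406 + \frac{36}{37}} = \frac{667}{\frac{15058}{37}} = 667 \cdot \frac{37}{15058} = \frac{24679}{15058}$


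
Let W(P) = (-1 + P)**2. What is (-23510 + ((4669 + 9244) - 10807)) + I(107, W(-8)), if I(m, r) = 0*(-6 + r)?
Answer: -20404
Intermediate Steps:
I(m, r) = 0
(-23510 + ((4669 + 9244) - 10807)) + I(107, W(-8)) = (-23510 + ((4669 + 9244) - 10807)) + 0 = (-23510 + (13913 - 10807)) + 0 = (-23510 + 3106) + 0 = -20404 + 0 = -20404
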